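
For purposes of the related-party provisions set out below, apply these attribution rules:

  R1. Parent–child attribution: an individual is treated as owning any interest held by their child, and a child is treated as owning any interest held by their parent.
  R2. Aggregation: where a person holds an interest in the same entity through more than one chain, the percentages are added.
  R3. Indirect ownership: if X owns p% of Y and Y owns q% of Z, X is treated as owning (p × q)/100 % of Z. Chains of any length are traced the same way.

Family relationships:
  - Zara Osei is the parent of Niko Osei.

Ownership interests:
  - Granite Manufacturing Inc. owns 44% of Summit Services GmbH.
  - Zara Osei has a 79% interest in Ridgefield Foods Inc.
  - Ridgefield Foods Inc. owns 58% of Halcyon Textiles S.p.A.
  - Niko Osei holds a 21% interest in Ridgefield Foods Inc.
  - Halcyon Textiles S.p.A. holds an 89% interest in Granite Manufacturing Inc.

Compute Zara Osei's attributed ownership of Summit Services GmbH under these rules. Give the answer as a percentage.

22.7128%

By parent–child attribution (R1), Zara Osei is treated as also owning Niko Osei's interest in Ridgefield Foods Inc, giving 79% + 21% = 100%.
Chain via Ridgefield Foods Inc. → Halcyon Textiles S.p.A. → Granite Manufacturing Inc. (R3): 100% × 58% × 89% × 44% = 22.7128% of Summit Services GmbH.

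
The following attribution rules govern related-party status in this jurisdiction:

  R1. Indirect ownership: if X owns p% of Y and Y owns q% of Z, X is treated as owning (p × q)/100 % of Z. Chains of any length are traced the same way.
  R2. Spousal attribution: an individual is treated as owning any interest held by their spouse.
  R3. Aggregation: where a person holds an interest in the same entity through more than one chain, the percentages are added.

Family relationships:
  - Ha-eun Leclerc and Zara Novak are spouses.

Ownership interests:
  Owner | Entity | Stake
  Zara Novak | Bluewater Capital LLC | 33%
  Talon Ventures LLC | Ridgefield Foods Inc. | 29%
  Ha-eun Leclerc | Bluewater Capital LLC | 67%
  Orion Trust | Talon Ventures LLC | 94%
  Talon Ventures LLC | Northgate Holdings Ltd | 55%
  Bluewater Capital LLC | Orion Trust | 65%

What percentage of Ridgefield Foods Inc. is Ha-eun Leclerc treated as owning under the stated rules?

By spousal attribution (R2), Ha-eun Leclerc is treated as also owning Zara Novak's interest in Bluewater Capital LLC, giving 67% + 33% = 100%.
Chain via Bluewater Capital LLC → Orion Trust → Talon Ventures LLC (R1): 100% × 65% × 94% × 29% = 17.719% of Ridgefield Foods Inc.

17.719%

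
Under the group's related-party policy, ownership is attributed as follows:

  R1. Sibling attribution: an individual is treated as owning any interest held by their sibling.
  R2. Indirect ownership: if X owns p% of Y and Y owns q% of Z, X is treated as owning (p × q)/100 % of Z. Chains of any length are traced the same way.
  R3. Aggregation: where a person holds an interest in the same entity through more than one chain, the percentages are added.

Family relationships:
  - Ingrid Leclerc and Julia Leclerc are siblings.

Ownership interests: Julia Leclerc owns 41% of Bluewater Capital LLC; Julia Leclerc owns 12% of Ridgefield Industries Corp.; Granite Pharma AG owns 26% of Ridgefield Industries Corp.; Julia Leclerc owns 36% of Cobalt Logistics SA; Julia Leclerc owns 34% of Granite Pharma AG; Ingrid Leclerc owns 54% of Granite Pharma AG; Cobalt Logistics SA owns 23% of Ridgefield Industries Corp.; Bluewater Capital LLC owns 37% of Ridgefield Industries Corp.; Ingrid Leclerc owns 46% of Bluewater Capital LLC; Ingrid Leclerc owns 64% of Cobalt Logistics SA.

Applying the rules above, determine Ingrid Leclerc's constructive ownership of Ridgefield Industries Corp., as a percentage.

90.07%

By sibling attribution (R1), Ingrid Leclerc is treated as also owning Julia Leclerc's interest in Granite Pharma AG, giving 54% + 34% = 88%.
By sibling attribution (R1), Ingrid Leclerc is treated as also owning Julia Leclerc's interest in Cobalt Logistics SA, giving 64% + 36% = 100%.
By sibling attribution (R1), Ingrid Leclerc is treated as also owning Julia Leclerc's interest in Bluewater Capital LLC, giving 46% + 41% = 87%.
By sibling attribution (R1), Ingrid Leclerc is treated as owning Julia Leclerc's 12% interest in Ridgefield Industries Corp.
Chain via Granite Pharma AG (R2): 88% × 26% = 22.88% of Ridgefield Industries Corp.
Chain via Cobalt Logistics SA (R2): 100% × 23% = 23% of Ridgefield Industries Corp.
Chain via Bluewater Capital LLC (R2): 87% × 37% = 32.19% of Ridgefield Industries Corp.
Direct interest in Ridgefield Industries Corp: 12%.
Aggregating (R3): 22.88% + 23% + 32.19% + 12% = 90.07%.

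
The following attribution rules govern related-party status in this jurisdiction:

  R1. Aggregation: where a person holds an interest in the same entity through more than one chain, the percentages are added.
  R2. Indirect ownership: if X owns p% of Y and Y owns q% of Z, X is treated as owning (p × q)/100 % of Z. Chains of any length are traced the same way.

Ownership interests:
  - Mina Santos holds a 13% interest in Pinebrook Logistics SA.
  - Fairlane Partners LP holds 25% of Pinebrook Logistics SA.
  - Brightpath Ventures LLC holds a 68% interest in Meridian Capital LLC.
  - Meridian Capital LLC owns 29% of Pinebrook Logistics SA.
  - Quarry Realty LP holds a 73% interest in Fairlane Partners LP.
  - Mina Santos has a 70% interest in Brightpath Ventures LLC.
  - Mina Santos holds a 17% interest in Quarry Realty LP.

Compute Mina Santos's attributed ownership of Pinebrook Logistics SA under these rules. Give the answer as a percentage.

Chain via Brightpath Ventures LLC → Meridian Capital LLC (R2): 70% × 68% × 29% = 13.804% of Pinebrook Logistics SA.
Chain via Quarry Realty LP → Fairlane Partners LP (R2): 17% × 73% × 25% = 3.1025% of Pinebrook Logistics SA.
Direct interest in Pinebrook Logistics SA: 13%.
Aggregating (R1): 13.804% + 3.1025% + 13% = 29.9065%.

29.9065%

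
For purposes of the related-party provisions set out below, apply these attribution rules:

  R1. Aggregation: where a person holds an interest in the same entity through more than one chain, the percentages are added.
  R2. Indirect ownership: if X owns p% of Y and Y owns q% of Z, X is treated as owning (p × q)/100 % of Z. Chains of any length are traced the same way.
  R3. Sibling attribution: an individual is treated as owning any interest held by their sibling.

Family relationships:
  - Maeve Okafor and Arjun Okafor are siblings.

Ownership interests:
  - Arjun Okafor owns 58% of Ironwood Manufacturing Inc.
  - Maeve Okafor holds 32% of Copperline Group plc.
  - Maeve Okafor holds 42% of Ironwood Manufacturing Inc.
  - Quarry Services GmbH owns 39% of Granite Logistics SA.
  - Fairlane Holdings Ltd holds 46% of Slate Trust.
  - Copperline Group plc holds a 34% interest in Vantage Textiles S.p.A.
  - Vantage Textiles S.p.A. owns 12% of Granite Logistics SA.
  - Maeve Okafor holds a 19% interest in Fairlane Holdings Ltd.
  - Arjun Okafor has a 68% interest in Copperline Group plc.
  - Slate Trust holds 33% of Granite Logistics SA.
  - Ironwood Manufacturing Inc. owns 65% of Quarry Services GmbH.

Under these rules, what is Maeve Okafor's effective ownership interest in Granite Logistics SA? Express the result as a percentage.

By sibling attribution (R3), Maeve Okafor is treated as also owning Arjun Okafor's interest in Copperline Group plc, giving 32% + 68% = 100%.
By sibling attribution (R3), Maeve Okafor is treated as also owning Arjun Okafor's interest in Ironwood Manufacturing Inc, giving 42% + 58% = 100%.
Chain via Fairlane Holdings Ltd → Slate Trust (R2): 19% × 46% × 33% = 2.8842% of Granite Logistics SA.
Chain via Copperline Group plc → Vantage Textiles S.p.A. (R2): 100% × 34% × 12% = 4.08% of Granite Logistics SA.
Chain via Ironwood Manufacturing Inc. → Quarry Services GmbH (R2): 100% × 65% × 39% = 25.35% of Granite Logistics SA.
Aggregating (R1): 2.8842% + 4.08% + 25.35% = 32.3142%.

32.3142%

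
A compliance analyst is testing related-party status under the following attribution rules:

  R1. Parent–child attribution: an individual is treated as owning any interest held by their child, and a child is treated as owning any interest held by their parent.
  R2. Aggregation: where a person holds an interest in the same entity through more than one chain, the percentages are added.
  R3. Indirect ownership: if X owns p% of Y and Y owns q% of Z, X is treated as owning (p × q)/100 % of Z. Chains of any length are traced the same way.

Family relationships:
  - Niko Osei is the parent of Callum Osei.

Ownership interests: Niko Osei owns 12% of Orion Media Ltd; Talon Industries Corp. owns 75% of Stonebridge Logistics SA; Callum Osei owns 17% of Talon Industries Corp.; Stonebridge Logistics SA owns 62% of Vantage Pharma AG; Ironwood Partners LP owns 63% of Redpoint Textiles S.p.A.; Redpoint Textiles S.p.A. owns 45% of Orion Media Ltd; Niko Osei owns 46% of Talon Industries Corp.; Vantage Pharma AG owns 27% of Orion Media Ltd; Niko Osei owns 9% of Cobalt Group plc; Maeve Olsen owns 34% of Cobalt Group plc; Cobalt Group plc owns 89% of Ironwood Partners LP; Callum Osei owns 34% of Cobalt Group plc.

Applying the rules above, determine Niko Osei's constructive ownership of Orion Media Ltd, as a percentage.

By parent–child attribution (R1), Niko Osei is treated as also owning Callum Osei's interest in Talon Industries Corp, giving 46% + 17% = 63%.
By parent–child attribution (R1), Niko Osei is treated as also owning Callum Osei's interest in Cobalt Group plc, giving 9% + 34% = 43%.
Chain via Talon Industries Corp. → Stonebridge Logistics SA → Vantage Pharma AG (R3): 63% × 75% × 62% × 27% = 7.90965% of Orion Media Ltd.
Chain via Cobalt Group plc → Ironwood Partners LP → Redpoint Textiles S.p.A. (R3): 43% × 89% × 63% × 45% = 10.849545% of Orion Media Ltd.
Direct interest in Orion Media Ltd: 12%.
Aggregating (R2): 7.90965% + 10.849545% + 12% = 30.759195%.

30.759195%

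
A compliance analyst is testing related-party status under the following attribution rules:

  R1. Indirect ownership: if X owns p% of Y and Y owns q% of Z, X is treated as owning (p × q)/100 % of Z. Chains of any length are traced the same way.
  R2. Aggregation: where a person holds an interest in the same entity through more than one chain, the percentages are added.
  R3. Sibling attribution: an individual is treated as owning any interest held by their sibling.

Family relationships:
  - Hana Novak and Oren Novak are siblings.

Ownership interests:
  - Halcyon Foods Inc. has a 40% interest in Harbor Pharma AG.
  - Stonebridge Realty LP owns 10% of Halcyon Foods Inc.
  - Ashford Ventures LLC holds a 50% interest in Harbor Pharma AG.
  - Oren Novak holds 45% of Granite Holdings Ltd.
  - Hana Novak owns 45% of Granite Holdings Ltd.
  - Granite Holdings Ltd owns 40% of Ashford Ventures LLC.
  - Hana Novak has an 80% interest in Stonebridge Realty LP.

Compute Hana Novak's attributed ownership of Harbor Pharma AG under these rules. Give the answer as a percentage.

By sibling attribution (R3), Hana Novak is treated as also owning Oren Novak's interest in Granite Holdings Ltd, giving 45% + 45% = 90%.
Chain via Granite Holdings Ltd → Ashford Ventures LLC (R1): 90% × 40% × 50% = 18% of Harbor Pharma AG.
Chain via Stonebridge Realty LP → Halcyon Foods Inc. (R1): 80% × 10% × 40% = 3.2% of Harbor Pharma AG.
Aggregating (R2): 18% + 3.2% = 21.2%.

21.2%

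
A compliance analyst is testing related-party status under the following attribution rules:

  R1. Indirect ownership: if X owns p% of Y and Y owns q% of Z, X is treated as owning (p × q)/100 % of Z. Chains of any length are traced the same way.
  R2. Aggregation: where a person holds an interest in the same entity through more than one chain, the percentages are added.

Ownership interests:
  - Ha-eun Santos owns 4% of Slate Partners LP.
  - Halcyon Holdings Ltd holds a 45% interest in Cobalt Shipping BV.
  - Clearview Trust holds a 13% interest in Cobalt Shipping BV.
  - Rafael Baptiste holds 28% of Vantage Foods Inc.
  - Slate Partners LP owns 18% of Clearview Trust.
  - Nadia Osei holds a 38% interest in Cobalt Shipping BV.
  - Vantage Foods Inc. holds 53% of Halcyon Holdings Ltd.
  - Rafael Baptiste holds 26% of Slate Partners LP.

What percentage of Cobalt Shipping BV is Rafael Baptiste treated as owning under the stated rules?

Chain via Vantage Foods Inc. → Halcyon Holdings Ltd (R1): 28% × 53% × 45% = 6.678% of Cobalt Shipping BV.
Chain via Slate Partners LP → Clearview Trust (R1): 26% × 18% × 13% = 0.6084% of Cobalt Shipping BV.
Aggregating (R2): 6.678% + 0.6084% = 7.2864%.

7.2864%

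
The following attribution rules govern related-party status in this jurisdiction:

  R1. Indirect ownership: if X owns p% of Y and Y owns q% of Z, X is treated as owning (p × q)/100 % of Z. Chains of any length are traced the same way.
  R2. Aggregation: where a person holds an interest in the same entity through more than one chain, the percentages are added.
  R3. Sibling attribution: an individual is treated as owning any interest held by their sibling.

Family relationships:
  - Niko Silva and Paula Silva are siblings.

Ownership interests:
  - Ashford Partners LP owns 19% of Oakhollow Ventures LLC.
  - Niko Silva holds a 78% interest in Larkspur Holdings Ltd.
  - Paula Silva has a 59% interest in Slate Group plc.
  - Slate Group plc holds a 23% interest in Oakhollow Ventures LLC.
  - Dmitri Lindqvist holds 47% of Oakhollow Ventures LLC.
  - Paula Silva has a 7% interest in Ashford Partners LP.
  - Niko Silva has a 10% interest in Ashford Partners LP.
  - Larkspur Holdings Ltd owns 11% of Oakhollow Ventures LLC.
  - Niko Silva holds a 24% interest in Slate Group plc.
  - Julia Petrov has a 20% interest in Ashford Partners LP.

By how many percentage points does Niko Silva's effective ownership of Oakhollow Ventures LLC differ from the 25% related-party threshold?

By sibling attribution (R3), Niko Silva is treated as also owning Paula Silva's interest in Slate Group plc, giving 24% + 59% = 83%.
By sibling attribution (R3), Niko Silva is treated as also owning Paula Silva's interest in Ashford Partners LP, giving 10% + 7% = 17%.
Chain via Slate Group plc (R1): 83% × 23% = 19.09% of Oakhollow Ventures LLC.
Chain via Ashford Partners LP (R1): 17% × 19% = 3.23% of Oakhollow Ventures LLC.
Chain via Larkspur Holdings Ltd (R1): 78% × 11% = 8.58% of Oakhollow Ventures LLC.
Aggregating (R2): 19.09% + 3.23% + 8.58% = 30.9%.
30.9% exceeds the 25% threshold by 5.9 percentage points.

5.9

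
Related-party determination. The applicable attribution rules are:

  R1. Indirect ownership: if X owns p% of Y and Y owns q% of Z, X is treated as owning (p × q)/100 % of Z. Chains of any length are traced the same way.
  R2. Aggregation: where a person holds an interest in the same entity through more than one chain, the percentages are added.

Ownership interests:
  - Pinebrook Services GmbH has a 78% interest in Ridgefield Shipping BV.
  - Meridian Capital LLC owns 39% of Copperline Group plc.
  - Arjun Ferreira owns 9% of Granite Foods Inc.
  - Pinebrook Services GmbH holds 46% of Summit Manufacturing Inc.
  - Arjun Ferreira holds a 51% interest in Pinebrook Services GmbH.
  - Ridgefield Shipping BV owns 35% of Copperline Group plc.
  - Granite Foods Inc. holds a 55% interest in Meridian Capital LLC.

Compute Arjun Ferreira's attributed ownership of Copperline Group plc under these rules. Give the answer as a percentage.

15.8535%

Chain via Pinebrook Services GmbH → Ridgefield Shipping BV (R1): 51% × 78% × 35% = 13.923% of Copperline Group plc.
Chain via Granite Foods Inc. → Meridian Capital LLC (R1): 9% × 55% × 39% = 1.9305% of Copperline Group plc.
Aggregating (R2): 13.923% + 1.9305% = 15.8535%.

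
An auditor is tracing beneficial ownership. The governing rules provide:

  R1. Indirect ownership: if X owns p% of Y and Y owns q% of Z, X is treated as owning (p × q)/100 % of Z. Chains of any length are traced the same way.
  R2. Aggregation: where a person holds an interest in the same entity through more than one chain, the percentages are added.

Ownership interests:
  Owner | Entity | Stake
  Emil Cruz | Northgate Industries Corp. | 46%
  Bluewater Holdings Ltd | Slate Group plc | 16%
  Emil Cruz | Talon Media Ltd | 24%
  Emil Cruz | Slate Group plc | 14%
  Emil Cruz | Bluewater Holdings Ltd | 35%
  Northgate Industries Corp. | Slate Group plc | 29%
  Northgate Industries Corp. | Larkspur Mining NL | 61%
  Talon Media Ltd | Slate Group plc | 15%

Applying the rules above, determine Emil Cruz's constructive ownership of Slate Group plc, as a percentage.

Chain via Talon Media Ltd (R1): 24% × 15% = 3.6% of Slate Group plc.
Chain via Bluewater Holdings Ltd (R1): 35% × 16% = 5.6% of Slate Group plc.
Chain via Northgate Industries Corp. (R1): 46% × 29% = 13.34% of Slate Group plc.
Direct interest in Slate Group plc: 14%.
Aggregating (R2): 3.6% + 5.6% + 13.34% + 14% = 36.54%.

36.54%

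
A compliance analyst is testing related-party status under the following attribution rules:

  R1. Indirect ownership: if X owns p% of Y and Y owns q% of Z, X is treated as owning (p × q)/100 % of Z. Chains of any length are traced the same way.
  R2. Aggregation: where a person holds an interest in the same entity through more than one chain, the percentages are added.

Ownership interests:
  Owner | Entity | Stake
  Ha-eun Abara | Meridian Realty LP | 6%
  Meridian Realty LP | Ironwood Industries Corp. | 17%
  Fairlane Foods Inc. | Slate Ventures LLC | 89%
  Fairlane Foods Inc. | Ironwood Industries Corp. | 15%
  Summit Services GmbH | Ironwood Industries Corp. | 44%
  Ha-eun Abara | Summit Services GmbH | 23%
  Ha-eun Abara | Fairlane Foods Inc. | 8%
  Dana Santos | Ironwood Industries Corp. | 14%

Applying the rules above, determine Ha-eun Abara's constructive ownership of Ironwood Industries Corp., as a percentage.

12.34%

Chain via Meridian Realty LP (R1): 6% × 17% = 1.02% of Ironwood Industries Corp.
Chain via Summit Services GmbH (R1): 23% × 44% = 10.12% of Ironwood Industries Corp.
Chain via Fairlane Foods Inc. (R1): 8% × 15% = 1.2% of Ironwood Industries Corp.
Aggregating (R2): 1.02% + 10.12% + 1.2% = 12.34%.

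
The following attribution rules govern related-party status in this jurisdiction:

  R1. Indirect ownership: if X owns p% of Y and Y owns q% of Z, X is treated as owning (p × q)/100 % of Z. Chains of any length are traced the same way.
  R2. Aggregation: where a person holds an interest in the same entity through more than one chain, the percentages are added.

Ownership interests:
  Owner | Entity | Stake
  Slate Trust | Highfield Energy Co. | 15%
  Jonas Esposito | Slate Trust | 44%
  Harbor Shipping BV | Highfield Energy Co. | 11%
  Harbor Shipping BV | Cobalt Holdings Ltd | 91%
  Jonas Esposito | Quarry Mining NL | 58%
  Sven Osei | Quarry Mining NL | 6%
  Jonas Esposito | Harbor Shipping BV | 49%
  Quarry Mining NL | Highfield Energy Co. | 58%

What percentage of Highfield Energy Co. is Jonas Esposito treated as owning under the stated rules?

Chain via Harbor Shipping BV (R1): 49% × 11% = 5.39% of Highfield Energy Co.
Chain via Quarry Mining NL (R1): 58% × 58% = 33.64% of Highfield Energy Co.
Chain via Slate Trust (R1): 44% × 15% = 6.6% of Highfield Energy Co.
Aggregating (R2): 5.39% + 33.64% + 6.6% = 45.63%.

45.63%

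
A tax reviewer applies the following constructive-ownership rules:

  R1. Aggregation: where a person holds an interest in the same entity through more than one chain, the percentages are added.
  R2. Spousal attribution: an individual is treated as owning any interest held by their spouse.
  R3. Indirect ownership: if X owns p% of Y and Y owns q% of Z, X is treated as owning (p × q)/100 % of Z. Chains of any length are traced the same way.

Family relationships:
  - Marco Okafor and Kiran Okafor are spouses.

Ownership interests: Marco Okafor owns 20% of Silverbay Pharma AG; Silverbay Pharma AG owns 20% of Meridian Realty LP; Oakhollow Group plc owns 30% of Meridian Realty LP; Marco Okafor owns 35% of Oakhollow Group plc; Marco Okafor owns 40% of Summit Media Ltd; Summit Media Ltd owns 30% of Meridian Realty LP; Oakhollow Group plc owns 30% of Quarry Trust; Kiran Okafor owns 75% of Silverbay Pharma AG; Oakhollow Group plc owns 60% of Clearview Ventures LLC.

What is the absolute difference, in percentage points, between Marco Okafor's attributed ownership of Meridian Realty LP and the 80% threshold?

By spousal attribution (R2), Marco Okafor is treated as also owning Kiran Okafor's interest in Silverbay Pharma AG, giving 20% + 75% = 95%.
Chain via Summit Media Ltd (R3): 40% × 30% = 12% of Meridian Realty LP.
Chain via Oakhollow Group plc (R3): 35% × 30% = 10.5% of Meridian Realty LP.
Chain via Silverbay Pharma AG (R3): 95% × 20% = 19% of Meridian Realty LP.
Aggregating (R1): 12% + 10.5% + 19% = 41.5%.
41.5% falls short of the 80% threshold by 38.5 percentage points.

38.5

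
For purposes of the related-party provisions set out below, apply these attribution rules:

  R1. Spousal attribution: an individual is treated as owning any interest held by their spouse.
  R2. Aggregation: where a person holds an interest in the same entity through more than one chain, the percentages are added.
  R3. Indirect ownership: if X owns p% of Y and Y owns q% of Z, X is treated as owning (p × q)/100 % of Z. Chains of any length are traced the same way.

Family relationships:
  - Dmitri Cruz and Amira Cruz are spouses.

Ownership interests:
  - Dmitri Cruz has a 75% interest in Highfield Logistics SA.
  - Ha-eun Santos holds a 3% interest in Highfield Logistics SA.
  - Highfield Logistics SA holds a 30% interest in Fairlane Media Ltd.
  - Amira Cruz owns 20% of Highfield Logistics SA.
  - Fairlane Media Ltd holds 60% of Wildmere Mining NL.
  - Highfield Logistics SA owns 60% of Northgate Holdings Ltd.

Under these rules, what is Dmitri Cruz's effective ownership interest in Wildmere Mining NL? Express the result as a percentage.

17.1%

By spousal attribution (R1), Dmitri Cruz is treated as also owning Amira Cruz's interest in Highfield Logistics SA, giving 75% + 20% = 95%.
Chain via Highfield Logistics SA → Fairlane Media Ltd (R3): 95% × 30% × 60% = 17.1% of Wildmere Mining NL.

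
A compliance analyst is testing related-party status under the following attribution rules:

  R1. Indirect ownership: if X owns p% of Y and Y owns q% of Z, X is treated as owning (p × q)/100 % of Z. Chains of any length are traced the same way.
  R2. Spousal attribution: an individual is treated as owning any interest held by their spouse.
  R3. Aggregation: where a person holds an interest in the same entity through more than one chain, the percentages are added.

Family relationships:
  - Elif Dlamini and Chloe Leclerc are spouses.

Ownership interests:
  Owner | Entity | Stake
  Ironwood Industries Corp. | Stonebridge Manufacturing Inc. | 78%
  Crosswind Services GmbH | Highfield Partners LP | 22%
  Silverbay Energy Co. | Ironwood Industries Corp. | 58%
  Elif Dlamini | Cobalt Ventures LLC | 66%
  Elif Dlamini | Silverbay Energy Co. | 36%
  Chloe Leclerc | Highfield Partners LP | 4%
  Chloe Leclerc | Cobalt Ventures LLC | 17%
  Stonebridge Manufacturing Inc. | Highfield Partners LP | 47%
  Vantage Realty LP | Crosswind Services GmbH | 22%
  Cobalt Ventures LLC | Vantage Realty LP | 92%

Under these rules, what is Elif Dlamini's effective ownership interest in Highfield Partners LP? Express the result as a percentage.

By spousal attribution (R2), Elif Dlamini is treated as also owning Chloe Leclerc's interest in Cobalt Ventures LLC, giving 66% + 17% = 83%.
By spousal attribution (R2), Elif Dlamini is treated as owning Chloe Leclerc's 4% interest in Highfield Partners LP.
Chain via Silverbay Energy Co. → Ironwood Industries Corp. → Stonebridge Manufacturing Inc. (R1): 36% × 58% × 78% × 47% = 7.654608% of Highfield Partners LP.
Chain via Cobalt Ventures LLC → Vantage Realty LP → Crosswind Services GmbH (R1): 83% × 92% × 22% × 22% = 3.695824% of Highfield Partners LP.
Direct interest in Highfield Partners LP: 4%.
Aggregating (R3): 7.654608% + 3.695824% + 4% = 15.350432%.

15.350432%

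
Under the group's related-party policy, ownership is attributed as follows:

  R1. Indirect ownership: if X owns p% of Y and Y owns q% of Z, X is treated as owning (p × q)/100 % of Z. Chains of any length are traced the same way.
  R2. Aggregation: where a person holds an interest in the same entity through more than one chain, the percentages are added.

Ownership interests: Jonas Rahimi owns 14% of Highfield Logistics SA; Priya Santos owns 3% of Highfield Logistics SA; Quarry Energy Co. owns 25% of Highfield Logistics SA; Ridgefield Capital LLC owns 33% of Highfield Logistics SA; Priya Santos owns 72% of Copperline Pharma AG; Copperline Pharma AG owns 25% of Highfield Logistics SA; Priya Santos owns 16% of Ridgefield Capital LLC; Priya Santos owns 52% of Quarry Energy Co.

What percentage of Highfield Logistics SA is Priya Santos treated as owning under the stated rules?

Chain via Copperline Pharma AG (R1): 72% × 25% = 18% of Highfield Logistics SA.
Chain via Ridgefield Capital LLC (R1): 16% × 33% = 5.28% of Highfield Logistics SA.
Chain via Quarry Energy Co. (R1): 52% × 25% = 13% of Highfield Logistics SA.
Direct interest in Highfield Logistics SA: 3%.
Aggregating (R2): 18% + 5.28% + 13% + 3% = 39.28%.

39.28%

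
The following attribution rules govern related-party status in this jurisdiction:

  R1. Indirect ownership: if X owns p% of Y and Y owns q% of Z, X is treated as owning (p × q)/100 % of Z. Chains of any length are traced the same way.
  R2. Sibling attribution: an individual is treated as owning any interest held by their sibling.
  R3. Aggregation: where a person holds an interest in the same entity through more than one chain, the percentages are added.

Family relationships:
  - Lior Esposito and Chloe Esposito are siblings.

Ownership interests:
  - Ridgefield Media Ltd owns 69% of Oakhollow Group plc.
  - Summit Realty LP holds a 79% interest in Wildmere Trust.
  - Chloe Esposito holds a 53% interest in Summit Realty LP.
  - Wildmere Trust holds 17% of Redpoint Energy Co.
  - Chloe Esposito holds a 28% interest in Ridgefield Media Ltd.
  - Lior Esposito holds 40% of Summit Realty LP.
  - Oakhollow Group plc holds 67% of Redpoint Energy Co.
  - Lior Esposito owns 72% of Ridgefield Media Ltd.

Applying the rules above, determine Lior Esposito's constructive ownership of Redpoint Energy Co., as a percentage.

58.7199%

By sibling attribution (R2), Lior Esposito is treated as also owning Chloe Esposito's interest in Ridgefield Media Ltd, giving 72% + 28% = 100%.
By sibling attribution (R2), Lior Esposito is treated as also owning Chloe Esposito's interest in Summit Realty LP, giving 40% + 53% = 93%.
Chain via Ridgefield Media Ltd → Oakhollow Group plc (R1): 100% × 69% × 67% = 46.23% of Redpoint Energy Co.
Chain via Summit Realty LP → Wildmere Trust (R1): 93% × 79% × 17% = 12.4899% of Redpoint Energy Co.
Aggregating (R3): 46.23% + 12.4899% = 58.7199%.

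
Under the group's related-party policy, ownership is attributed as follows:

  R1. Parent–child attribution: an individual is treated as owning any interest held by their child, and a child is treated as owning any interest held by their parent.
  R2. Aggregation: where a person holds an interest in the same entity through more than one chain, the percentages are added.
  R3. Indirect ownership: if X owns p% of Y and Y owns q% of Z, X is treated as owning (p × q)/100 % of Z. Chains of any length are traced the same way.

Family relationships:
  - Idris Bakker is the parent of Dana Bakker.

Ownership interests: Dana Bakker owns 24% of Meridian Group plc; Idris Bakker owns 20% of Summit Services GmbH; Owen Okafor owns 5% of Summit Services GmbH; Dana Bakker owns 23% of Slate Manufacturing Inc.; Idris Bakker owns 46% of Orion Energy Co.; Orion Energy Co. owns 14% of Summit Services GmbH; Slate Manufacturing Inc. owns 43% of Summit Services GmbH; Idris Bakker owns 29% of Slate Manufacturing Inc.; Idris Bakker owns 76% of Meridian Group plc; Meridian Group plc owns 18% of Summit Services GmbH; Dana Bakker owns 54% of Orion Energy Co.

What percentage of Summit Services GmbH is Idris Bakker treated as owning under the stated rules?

By parent–child attribution (R1), Idris Bakker is treated as also owning Dana Bakker's interest in Slate Manufacturing Inc, giving 29% + 23% = 52%.
By parent–child attribution (R1), Idris Bakker is treated as also owning Dana Bakker's interest in Orion Energy Co, giving 46% + 54% = 100%.
By parent–child attribution (R1), Idris Bakker is treated as also owning Dana Bakker's interest in Meridian Group plc, giving 76% + 24% = 100%.
Chain via Slate Manufacturing Inc. (R3): 52% × 43% = 22.36% of Summit Services GmbH.
Chain via Orion Energy Co. (R3): 100% × 14% = 14% of Summit Services GmbH.
Chain via Meridian Group plc (R3): 100% × 18% = 18% of Summit Services GmbH.
Direct interest in Summit Services GmbH: 20%.
Aggregating (R2): 22.36% + 14% + 18% + 20% = 74.36%.

74.36%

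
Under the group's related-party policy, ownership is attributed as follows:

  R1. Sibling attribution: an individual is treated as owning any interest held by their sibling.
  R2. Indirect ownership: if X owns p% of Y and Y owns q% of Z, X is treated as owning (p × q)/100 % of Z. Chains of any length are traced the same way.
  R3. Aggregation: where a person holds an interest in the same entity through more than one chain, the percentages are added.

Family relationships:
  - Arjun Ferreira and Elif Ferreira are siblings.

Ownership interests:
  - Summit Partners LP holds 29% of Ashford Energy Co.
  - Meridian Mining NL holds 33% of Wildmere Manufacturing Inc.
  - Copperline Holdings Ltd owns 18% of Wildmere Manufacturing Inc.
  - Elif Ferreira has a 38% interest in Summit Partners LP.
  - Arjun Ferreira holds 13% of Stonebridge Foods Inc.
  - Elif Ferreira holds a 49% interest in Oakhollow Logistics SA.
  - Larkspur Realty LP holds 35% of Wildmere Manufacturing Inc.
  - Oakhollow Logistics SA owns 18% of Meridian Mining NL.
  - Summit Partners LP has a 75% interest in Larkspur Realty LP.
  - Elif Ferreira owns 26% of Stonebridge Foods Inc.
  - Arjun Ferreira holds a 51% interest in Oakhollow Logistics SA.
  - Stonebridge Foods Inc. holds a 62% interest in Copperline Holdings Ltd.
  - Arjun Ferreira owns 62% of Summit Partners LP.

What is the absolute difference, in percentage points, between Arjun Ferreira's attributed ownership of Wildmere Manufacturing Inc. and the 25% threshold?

11.5424

By sibling attribution (R1), Arjun Ferreira is treated as also owning Elif Ferreira's interest in Summit Partners LP, giving 62% + 38% = 100%.
By sibling attribution (R1), Arjun Ferreira is treated as also owning Elif Ferreira's interest in Stonebridge Foods Inc, giving 13% + 26% = 39%.
By sibling attribution (R1), Arjun Ferreira is treated as also owning Elif Ferreira's interest in Oakhollow Logistics SA, giving 51% + 49% = 100%.
Chain via Summit Partners LP → Larkspur Realty LP (R2): 100% × 75% × 35% = 26.25% of Wildmere Manufacturing Inc.
Chain via Stonebridge Foods Inc. → Copperline Holdings Ltd (R2): 39% × 62% × 18% = 4.3524% of Wildmere Manufacturing Inc.
Chain via Oakhollow Logistics SA → Meridian Mining NL (R2): 100% × 18% × 33% = 5.94% of Wildmere Manufacturing Inc.
Aggregating (R3): 26.25% + 4.3524% + 5.94% = 36.5424%.
36.5424% exceeds the 25% threshold by 11.5424 percentage points.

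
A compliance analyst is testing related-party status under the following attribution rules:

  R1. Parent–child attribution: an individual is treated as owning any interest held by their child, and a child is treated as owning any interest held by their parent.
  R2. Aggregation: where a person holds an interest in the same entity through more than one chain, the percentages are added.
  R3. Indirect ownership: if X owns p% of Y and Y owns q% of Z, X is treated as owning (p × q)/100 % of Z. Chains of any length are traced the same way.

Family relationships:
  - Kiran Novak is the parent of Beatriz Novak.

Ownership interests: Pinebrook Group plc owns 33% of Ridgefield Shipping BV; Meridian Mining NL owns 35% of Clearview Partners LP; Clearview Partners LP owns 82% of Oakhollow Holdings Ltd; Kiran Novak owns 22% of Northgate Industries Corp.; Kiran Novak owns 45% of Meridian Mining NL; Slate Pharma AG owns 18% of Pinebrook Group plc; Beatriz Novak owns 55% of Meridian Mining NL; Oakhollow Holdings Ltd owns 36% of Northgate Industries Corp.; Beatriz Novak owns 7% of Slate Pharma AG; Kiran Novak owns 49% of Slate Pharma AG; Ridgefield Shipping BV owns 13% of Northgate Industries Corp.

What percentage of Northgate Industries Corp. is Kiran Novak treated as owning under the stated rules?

32.764432%

By parent–child attribution (R1), Kiran Novak is treated as also owning Beatriz Novak's interest in Slate Pharma AG, giving 49% + 7% = 56%.
By parent–child attribution (R1), Kiran Novak is treated as also owning Beatriz Novak's interest in Meridian Mining NL, giving 45% + 55% = 100%.
Chain via Slate Pharma AG → Pinebrook Group plc → Ridgefield Shipping BV (R3): 56% × 18% × 33% × 13% = 0.432432% of Northgate Industries Corp.
Chain via Meridian Mining NL → Clearview Partners LP → Oakhollow Holdings Ltd (R3): 100% × 35% × 82% × 36% = 10.332% of Northgate Industries Corp.
Direct interest in Northgate Industries Corp: 22%.
Aggregating (R2): 0.432432% + 10.332% + 22% = 32.764432%.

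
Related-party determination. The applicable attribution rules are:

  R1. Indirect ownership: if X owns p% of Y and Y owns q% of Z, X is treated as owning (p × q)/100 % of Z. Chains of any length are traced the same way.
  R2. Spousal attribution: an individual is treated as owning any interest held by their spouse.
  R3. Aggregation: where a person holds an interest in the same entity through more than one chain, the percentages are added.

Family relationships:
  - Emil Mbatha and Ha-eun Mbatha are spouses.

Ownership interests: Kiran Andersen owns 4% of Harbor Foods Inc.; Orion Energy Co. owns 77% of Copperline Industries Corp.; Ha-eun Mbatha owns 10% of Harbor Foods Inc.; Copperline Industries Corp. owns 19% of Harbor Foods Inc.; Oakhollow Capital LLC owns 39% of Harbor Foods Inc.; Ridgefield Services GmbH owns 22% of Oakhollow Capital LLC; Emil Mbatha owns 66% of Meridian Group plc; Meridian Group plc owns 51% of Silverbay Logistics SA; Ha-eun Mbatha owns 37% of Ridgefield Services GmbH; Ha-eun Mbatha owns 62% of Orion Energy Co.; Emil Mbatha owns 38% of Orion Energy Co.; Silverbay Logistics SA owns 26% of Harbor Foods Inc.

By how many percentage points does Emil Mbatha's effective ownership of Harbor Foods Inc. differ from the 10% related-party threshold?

By spousal attribution (R2), Emil Mbatha is treated as also owning Ha-eun Mbatha's interest in Orion Energy Co, giving 38% + 62% = 100%.
By spousal attribution (R2), Emil Mbatha is treated as owning Ha-eun Mbatha's 37% interest in Ridgefield Services GmbH.
By spousal attribution (R2), Emil Mbatha is treated as owning Ha-eun Mbatha's 10% interest in Harbor Foods Inc.
Chain via Meridian Group plc → Silverbay Logistics SA (R1): 66% × 51% × 26% = 8.7516% of Harbor Foods Inc.
Chain via Orion Energy Co. → Copperline Industries Corp. (R1): 100% × 77% × 19% = 14.63% of Harbor Foods Inc.
Chain via Ridgefield Services GmbH → Oakhollow Capital LLC (R1): 37% × 22% × 39% = 3.1746% of Harbor Foods Inc.
Direct interest in Harbor Foods Inc: 10%.
Aggregating (R3): 8.7516% + 14.63% + 3.1746% + 10% = 36.5562%.
36.5562% exceeds the 10% threshold by 26.5562 percentage points.

26.5562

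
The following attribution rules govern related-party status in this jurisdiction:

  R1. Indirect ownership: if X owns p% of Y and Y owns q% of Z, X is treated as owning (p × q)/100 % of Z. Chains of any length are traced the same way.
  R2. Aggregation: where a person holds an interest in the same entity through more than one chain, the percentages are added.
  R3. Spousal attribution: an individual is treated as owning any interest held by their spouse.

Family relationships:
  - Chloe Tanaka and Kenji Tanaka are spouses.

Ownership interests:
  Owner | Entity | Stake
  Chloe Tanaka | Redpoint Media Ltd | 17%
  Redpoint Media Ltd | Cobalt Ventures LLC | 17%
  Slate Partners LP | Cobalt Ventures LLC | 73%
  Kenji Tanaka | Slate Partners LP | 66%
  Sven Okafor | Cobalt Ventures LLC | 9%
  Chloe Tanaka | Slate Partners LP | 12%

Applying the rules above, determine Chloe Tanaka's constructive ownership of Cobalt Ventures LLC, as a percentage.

59.83%

By spousal attribution (R3), Chloe Tanaka is treated as also owning Kenji Tanaka's interest in Slate Partners LP, giving 12% + 66% = 78%.
Chain via Redpoint Media Ltd (R1): 17% × 17% = 2.89% of Cobalt Ventures LLC.
Chain via Slate Partners LP (R1): 78% × 73% = 56.94% of Cobalt Ventures LLC.
Aggregating (R2): 2.89% + 56.94% = 59.83%.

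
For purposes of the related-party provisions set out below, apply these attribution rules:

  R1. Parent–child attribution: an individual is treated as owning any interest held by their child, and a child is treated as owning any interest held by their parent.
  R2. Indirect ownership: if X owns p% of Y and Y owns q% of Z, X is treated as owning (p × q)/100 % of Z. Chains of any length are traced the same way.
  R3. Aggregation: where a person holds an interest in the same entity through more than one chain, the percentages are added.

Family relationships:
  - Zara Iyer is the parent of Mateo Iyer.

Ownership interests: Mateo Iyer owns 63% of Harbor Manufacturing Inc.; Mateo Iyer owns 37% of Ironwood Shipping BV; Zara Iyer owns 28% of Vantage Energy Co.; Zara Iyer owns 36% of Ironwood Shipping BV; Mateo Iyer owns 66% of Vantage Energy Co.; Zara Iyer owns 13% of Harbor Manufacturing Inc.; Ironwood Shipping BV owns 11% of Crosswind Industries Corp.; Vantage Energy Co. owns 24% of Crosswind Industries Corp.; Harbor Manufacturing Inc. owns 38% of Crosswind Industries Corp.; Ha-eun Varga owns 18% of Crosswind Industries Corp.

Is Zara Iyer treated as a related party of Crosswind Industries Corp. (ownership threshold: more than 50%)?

Yes

By parent–child attribution (R1), Zara Iyer is treated as also owning Mateo Iyer's interest in Vantage Energy Co, giving 28% + 66% = 94%.
By parent–child attribution (R1), Zara Iyer is treated as also owning Mateo Iyer's interest in Ironwood Shipping BV, giving 36% + 37% = 73%.
By parent–child attribution (R1), Zara Iyer is treated as also owning Mateo Iyer's interest in Harbor Manufacturing Inc, giving 13% + 63% = 76%.
Chain via Vantage Energy Co. (R2): 94% × 24% = 22.56% of Crosswind Industries Corp.
Chain via Ironwood Shipping BV (R2): 73% × 11% = 8.03% of Crosswind Industries Corp.
Chain via Harbor Manufacturing Inc. (R2): 76% × 38% = 28.88% of Crosswind Industries Corp.
Aggregating (R3): 22.56% + 8.03% + 28.88% = 59.47%.
59.47% exceeds the 50% threshold, so Zara is a related party to Crosswind Industries Corp.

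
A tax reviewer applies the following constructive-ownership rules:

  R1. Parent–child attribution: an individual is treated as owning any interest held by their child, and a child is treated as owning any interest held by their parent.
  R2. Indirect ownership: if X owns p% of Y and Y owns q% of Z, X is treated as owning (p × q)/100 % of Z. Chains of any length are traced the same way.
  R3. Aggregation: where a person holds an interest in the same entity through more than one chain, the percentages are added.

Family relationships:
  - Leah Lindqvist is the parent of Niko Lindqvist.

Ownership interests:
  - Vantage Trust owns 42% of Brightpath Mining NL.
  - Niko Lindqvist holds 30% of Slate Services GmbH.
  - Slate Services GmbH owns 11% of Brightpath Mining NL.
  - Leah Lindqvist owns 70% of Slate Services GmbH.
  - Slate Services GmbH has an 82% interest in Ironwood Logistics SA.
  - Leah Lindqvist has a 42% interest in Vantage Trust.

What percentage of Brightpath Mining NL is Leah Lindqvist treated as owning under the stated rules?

28.64%

By parent–child attribution (R1), Leah Lindqvist is treated as also owning Niko Lindqvist's interest in Slate Services GmbH, giving 70% + 30% = 100%.
Chain via Slate Services GmbH (R2): 100% × 11% = 11% of Brightpath Mining NL.
Chain via Vantage Trust (R2): 42% × 42% = 17.64% of Brightpath Mining NL.
Aggregating (R3): 11% + 17.64% = 28.64%.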